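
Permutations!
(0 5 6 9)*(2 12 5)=[2, 1, 12, 3, 4, 6, 9, 7, 8, 0, 10, 11, 5]=(0 2 12 5 6 9)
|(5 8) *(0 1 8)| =|(0 1 8 5)| =4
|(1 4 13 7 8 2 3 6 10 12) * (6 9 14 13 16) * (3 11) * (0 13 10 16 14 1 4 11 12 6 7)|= |(0 13)(1 11 3 9)(2 12 4 14 10 6 16 7 8)|= 36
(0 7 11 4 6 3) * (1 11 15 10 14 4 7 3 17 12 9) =(0 3)(1 11 7 15 10 14 4 6 17 12 9) =[3, 11, 2, 0, 6, 5, 17, 15, 8, 1, 14, 7, 9, 13, 4, 10, 16, 12]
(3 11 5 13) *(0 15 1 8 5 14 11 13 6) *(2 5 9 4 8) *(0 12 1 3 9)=(0 15 3 13 9 4 8)(1 2 5 6 12)(11 14)=[15, 2, 5, 13, 8, 6, 12, 7, 0, 4, 10, 14, 1, 9, 11, 3]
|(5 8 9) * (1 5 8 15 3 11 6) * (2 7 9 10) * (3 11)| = |(1 5 15 11 6)(2 7 9 8 10)| = 5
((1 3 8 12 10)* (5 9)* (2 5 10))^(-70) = (1 8 2 9)(3 12 5 10) = [0, 8, 9, 12, 4, 10, 6, 7, 2, 1, 3, 11, 5]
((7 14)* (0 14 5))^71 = [5, 1, 2, 3, 4, 7, 6, 14, 8, 9, 10, 11, 12, 13, 0] = (0 5 7 14)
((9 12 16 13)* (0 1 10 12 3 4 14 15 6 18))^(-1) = (0 18 6 15 14 4 3 9 13 16 12 10 1) = [18, 0, 2, 9, 3, 5, 15, 7, 8, 13, 1, 11, 10, 16, 4, 14, 12, 17, 6]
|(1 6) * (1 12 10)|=4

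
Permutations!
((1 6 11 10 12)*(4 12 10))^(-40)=(12)=[0, 1, 2, 3, 4, 5, 6, 7, 8, 9, 10, 11, 12]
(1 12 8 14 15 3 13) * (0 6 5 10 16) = (0 6 5 10 16)(1 12 8 14 15 3 13) = [6, 12, 2, 13, 4, 10, 5, 7, 14, 9, 16, 11, 8, 1, 15, 3, 0]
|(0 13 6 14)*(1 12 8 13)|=|(0 1 12 8 13 6 14)|=7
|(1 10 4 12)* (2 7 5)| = |(1 10 4 12)(2 7 5)| = 12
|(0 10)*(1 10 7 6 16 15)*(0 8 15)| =4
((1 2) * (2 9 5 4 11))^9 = (1 4)(2 5)(9 11) = [0, 4, 5, 3, 1, 2, 6, 7, 8, 11, 10, 9]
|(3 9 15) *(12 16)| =|(3 9 15)(12 16)| =6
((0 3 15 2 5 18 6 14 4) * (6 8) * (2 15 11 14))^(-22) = (0 14 3 4 11)(2 8 5 6 18) = [14, 1, 8, 4, 11, 6, 18, 7, 5, 9, 10, 0, 12, 13, 3, 15, 16, 17, 2]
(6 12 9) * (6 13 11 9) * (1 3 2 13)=(1 3 2 13 11 9)(6 12)=[0, 3, 13, 2, 4, 5, 12, 7, 8, 1, 10, 9, 6, 11]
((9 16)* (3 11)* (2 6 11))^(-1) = (2 3 11 6)(9 16) = [0, 1, 3, 11, 4, 5, 2, 7, 8, 16, 10, 6, 12, 13, 14, 15, 9]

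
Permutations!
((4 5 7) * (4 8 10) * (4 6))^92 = (4 7 10)(5 8 6) = [0, 1, 2, 3, 7, 8, 5, 10, 6, 9, 4]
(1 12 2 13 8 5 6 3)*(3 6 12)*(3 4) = (1 4 3)(2 13 8 5 12) = [0, 4, 13, 1, 3, 12, 6, 7, 5, 9, 10, 11, 2, 8]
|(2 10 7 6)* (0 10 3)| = |(0 10 7 6 2 3)| = 6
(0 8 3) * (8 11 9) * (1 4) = (0 11 9 8 3)(1 4) = [11, 4, 2, 0, 1, 5, 6, 7, 3, 8, 10, 9]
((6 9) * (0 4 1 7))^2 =[1, 0, 2, 3, 7, 5, 6, 4, 8, 9] =(9)(0 1)(4 7)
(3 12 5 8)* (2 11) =(2 11)(3 12 5 8) =[0, 1, 11, 12, 4, 8, 6, 7, 3, 9, 10, 2, 5]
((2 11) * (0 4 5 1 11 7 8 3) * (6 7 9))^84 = (0 6 1 3 9 5 8 2 4 7 11) = [6, 3, 4, 9, 7, 8, 1, 11, 2, 5, 10, 0]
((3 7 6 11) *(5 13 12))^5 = (3 7 6 11)(5 12 13) = [0, 1, 2, 7, 4, 12, 11, 6, 8, 9, 10, 3, 13, 5]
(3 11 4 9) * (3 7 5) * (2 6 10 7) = (2 6 10 7 5 3 11 4 9) = [0, 1, 6, 11, 9, 3, 10, 5, 8, 2, 7, 4]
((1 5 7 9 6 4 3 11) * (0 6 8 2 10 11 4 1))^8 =[10, 0, 9, 3, 4, 6, 11, 1, 7, 5, 8, 2] =(0 10 8 7 1)(2 9 5 6 11)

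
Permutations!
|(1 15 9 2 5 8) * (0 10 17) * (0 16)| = 12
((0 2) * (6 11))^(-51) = (0 2)(6 11) = [2, 1, 0, 3, 4, 5, 11, 7, 8, 9, 10, 6]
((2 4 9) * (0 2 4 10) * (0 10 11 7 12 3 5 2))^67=[0, 1, 11, 5, 9, 2, 6, 12, 8, 4, 10, 7, 3]=(2 11 7 12 3 5)(4 9)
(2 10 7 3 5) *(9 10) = (2 9 10 7 3 5) = [0, 1, 9, 5, 4, 2, 6, 3, 8, 10, 7]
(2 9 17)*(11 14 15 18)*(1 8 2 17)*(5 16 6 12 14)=(1 8 2 9)(5 16 6 12 14 15 18 11)=[0, 8, 9, 3, 4, 16, 12, 7, 2, 1, 10, 5, 14, 13, 15, 18, 6, 17, 11]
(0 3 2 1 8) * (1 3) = (0 1 8)(2 3) = [1, 8, 3, 2, 4, 5, 6, 7, 0]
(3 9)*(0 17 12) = (0 17 12)(3 9) = [17, 1, 2, 9, 4, 5, 6, 7, 8, 3, 10, 11, 0, 13, 14, 15, 16, 12]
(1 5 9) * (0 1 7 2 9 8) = (0 1 5 8)(2 9 7) = [1, 5, 9, 3, 4, 8, 6, 2, 0, 7]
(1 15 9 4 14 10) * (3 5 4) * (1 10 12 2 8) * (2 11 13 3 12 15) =(1 2 8)(3 5 4 14 15 9 12 11 13) =[0, 2, 8, 5, 14, 4, 6, 7, 1, 12, 10, 13, 11, 3, 15, 9]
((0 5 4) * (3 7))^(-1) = (0 4 5)(3 7) = [4, 1, 2, 7, 5, 0, 6, 3]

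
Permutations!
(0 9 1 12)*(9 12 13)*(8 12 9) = (0 9 1 13 8 12) = [9, 13, 2, 3, 4, 5, 6, 7, 12, 1, 10, 11, 0, 8]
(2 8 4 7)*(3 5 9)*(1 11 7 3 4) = (1 11 7 2 8)(3 5 9 4) = [0, 11, 8, 5, 3, 9, 6, 2, 1, 4, 10, 7]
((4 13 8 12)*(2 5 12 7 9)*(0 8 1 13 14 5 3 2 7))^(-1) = (0 8)(1 13)(2 3)(4 12 5 14)(7 9) = [8, 13, 3, 2, 12, 14, 6, 9, 0, 7, 10, 11, 5, 1, 4]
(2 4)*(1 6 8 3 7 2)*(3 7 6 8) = [0, 8, 4, 6, 1, 5, 3, 2, 7] = (1 8 7 2 4)(3 6)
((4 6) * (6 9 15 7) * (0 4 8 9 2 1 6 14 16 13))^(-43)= (0 8 16 1 7 4 9 13 6 14 2 15)= [8, 7, 15, 3, 9, 5, 14, 4, 16, 13, 10, 11, 12, 6, 2, 0, 1]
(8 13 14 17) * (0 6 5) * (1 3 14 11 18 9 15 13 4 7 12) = (0 6 5)(1 3 14 17 8 4 7 12)(9 15 13 11 18) = [6, 3, 2, 14, 7, 0, 5, 12, 4, 15, 10, 18, 1, 11, 17, 13, 16, 8, 9]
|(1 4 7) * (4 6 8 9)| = 6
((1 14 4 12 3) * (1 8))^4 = (1 3 4)(8 12 14) = [0, 3, 2, 4, 1, 5, 6, 7, 12, 9, 10, 11, 14, 13, 8]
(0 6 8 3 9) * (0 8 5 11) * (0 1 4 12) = (0 6 5 11 1 4 12)(3 9 8) = [6, 4, 2, 9, 12, 11, 5, 7, 3, 8, 10, 1, 0]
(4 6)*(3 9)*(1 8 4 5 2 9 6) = (1 8 4)(2 9 3 6 5) = [0, 8, 9, 6, 1, 2, 5, 7, 4, 3]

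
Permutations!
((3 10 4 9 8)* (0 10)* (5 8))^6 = [3, 1, 2, 8, 10, 9, 6, 7, 5, 4, 0] = (0 3 8 5 9 4 10)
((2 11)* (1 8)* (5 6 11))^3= (1 8)(2 11 6 5)= [0, 8, 11, 3, 4, 2, 5, 7, 1, 9, 10, 6]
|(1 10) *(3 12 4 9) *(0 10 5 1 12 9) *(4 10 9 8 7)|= |(0 9 3 8 7 4)(1 5)(10 12)|= 6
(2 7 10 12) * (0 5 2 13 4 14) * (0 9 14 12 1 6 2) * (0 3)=(0 5 3)(1 6 2 7 10)(4 12 13)(9 14)=[5, 6, 7, 0, 12, 3, 2, 10, 8, 14, 1, 11, 13, 4, 9]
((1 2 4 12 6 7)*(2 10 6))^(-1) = (1 7 6 10)(2 12 4) = [0, 7, 12, 3, 2, 5, 10, 6, 8, 9, 1, 11, 4]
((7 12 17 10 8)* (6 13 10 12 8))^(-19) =(6 10 13)(7 8)(12 17) =[0, 1, 2, 3, 4, 5, 10, 8, 7, 9, 13, 11, 17, 6, 14, 15, 16, 12]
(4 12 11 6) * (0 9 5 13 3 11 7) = [9, 1, 2, 11, 12, 13, 4, 0, 8, 5, 10, 6, 7, 3] = (0 9 5 13 3 11 6 4 12 7)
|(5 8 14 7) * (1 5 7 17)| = |(1 5 8 14 17)| = 5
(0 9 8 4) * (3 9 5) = (0 5 3 9 8 4) = [5, 1, 2, 9, 0, 3, 6, 7, 4, 8]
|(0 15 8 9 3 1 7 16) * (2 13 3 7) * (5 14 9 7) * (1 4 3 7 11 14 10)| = |(0 15 8 11 14 9 5 10 1 2 13 7 16)(3 4)| = 26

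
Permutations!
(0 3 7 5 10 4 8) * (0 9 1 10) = [3, 10, 2, 7, 8, 0, 6, 5, 9, 1, 4] = (0 3 7 5)(1 10 4 8 9)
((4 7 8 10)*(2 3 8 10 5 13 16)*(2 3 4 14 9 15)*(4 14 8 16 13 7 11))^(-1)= (2 15 9 14)(3 16)(4 11)(5 8 10 7)= [0, 1, 15, 16, 11, 8, 6, 5, 10, 14, 7, 4, 12, 13, 2, 9, 3]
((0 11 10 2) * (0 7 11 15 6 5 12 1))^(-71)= (0 15 6 5 12 1)(2 7 11 10)= [15, 0, 7, 3, 4, 12, 5, 11, 8, 9, 2, 10, 1, 13, 14, 6]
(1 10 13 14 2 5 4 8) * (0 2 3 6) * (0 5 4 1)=[2, 10, 4, 6, 8, 1, 5, 7, 0, 9, 13, 11, 12, 14, 3]=(0 2 4 8)(1 10 13 14 3 6 5)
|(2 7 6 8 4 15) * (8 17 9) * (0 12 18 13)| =|(0 12 18 13)(2 7 6 17 9 8 4 15)| =8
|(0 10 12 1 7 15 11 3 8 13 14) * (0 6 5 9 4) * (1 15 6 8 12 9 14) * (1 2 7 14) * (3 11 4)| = |(0 10 9 3 12 15 4)(1 14 8 13 2 7 6 5)| = 56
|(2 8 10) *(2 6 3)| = 5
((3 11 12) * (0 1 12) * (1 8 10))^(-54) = [10, 3, 2, 0, 4, 5, 6, 7, 1, 9, 12, 8, 11] = (0 10 12 11 8 1 3)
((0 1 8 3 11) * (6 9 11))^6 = [11, 0, 2, 8, 4, 5, 3, 7, 1, 6, 10, 9] = (0 11 9 6 3 8 1)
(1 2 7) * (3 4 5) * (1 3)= [0, 2, 7, 4, 5, 1, 6, 3]= (1 2 7 3 4 5)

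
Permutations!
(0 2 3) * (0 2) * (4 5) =(2 3)(4 5) =[0, 1, 3, 2, 5, 4]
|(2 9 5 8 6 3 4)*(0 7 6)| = |(0 7 6 3 4 2 9 5 8)| = 9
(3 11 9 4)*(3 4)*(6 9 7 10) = [0, 1, 2, 11, 4, 5, 9, 10, 8, 3, 6, 7] = (3 11 7 10 6 9)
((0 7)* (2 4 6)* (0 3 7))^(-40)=(7)(2 6 4)=[0, 1, 6, 3, 2, 5, 4, 7]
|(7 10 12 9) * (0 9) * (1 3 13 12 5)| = |(0 9 7 10 5 1 3 13 12)| = 9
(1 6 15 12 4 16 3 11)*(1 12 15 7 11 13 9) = [0, 6, 2, 13, 16, 5, 7, 11, 8, 1, 10, 12, 4, 9, 14, 15, 3] = (1 6 7 11 12 4 16 3 13 9)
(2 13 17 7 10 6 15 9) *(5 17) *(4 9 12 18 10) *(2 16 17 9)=(2 13 5 9 16 17 7 4)(6 15 12 18 10)=[0, 1, 13, 3, 2, 9, 15, 4, 8, 16, 6, 11, 18, 5, 14, 12, 17, 7, 10]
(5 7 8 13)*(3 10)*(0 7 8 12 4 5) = (0 7 12 4 5 8 13)(3 10) = [7, 1, 2, 10, 5, 8, 6, 12, 13, 9, 3, 11, 4, 0]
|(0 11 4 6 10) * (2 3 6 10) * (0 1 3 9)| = |(0 11 4 10 1 3 6 2 9)| = 9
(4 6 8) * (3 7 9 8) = (3 7 9 8 4 6) = [0, 1, 2, 7, 6, 5, 3, 9, 4, 8]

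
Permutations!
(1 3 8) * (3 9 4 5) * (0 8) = [8, 9, 2, 0, 5, 3, 6, 7, 1, 4] = (0 8 1 9 4 5 3)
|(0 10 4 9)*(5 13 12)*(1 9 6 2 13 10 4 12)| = 21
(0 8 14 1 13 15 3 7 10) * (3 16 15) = (0 8 14 1 13 3 7 10)(15 16) = [8, 13, 2, 7, 4, 5, 6, 10, 14, 9, 0, 11, 12, 3, 1, 16, 15]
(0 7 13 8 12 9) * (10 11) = (0 7 13 8 12 9)(10 11) = [7, 1, 2, 3, 4, 5, 6, 13, 12, 0, 11, 10, 9, 8]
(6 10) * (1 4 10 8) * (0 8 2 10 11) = [8, 4, 10, 3, 11, 5, 2, 7, 1, 9, 6, 0] = (0 8 1 4 11)(2 10 6)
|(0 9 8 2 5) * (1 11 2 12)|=8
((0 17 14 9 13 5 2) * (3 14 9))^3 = [13, 1, 9, 14, 4, 17, 6, 7, 8, 2, 10, 11, 12, 0, 3, 15, 16, 5] = (0 13)(2 9)(3 14)(5 17)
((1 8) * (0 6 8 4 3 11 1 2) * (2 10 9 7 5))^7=[2, 11, 5, 4, 1, 7, 0, 9, 6, 10, 8, 3]=(0 2 5 7 9 10 8 6)(1 11 3 4)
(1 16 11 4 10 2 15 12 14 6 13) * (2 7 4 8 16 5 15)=(1 5 15 12 14 6 13)(4 10 7)(8 16 11)=[0, 5, 2, 3, 10, 15, 13, 4, 16, 9, 7, 8, 14, 1, 6, 12, 11]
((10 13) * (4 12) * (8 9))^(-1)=(4 12)(8 9)(10 13)=[0, 1, 2, 3, 12, 5, 6, 7, 9, 8, 13, 11, 4, 10]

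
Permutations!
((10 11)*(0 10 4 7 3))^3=[4, 1, 2, 11, 0, 5, 6, 10, 8, 9, 7, 3]=(0 4)(3 11)(7 10)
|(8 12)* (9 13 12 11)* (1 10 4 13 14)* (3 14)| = |(1 10 4 13 12 8 11 9 3 14)| = 10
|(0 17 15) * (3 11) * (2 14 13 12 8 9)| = |(0 17 15)(2 14 13 12 8 9)(3 11)| = 6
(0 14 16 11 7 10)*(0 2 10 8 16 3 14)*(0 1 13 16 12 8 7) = [1, 13, 10, 14, 4, 5, 6, 7, 12, 9, 2, 0, 8, 16, 3, 15, 11] = (0 1 13 16 11)(2 10)(3 14)(8 12)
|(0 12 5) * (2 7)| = 6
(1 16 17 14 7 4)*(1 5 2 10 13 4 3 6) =(1 16 17 14 7 3 6)(2 10 13 4 5) =[0, 16, 10, 6, 5, 2, 1, 3, 8, 9, 13, 11, 12, 4, 7, 15, 17, 14]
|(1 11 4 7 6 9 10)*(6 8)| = |(1 11 4 7 8 6 9 10)| = 8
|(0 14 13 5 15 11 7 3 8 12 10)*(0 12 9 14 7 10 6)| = 13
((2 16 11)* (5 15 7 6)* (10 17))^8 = (17)(2 11 16) = [0, 1, 11, 3, 4, 5, 6, 7, 8, 9, 10, 16, 12, 13, 14, 15, 2, 17]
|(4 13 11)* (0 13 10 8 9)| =|(0 13 11 4 10 8 9)| =7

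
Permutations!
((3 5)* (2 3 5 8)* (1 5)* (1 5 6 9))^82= (1 6 9)(2 3 8)= [0, 6, 3, 8, 4, 5, 9, 7, 2, 1]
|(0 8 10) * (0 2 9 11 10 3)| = |(0 8 3)(2 9 11 10)| = 12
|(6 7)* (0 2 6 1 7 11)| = |(0 2 6 11)(1 7)| = 4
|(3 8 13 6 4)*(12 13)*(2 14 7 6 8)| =|(2 14 7 6 4 3)(8 12 13)| =6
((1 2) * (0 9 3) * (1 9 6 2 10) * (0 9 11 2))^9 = (0 6)(1 10)(2 11)(3 9) = [6, 10, 11, 9, 4, 5, 0, 7, 8, 3, 1, 2]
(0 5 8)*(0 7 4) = (0 5 8 7 4) = [5, 1, 2, 3, 0, 8, 6, 4, 7]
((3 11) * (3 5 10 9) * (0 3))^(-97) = (0 9 10 5 11 3) = [9, 1, 2, 0, 4, 11, 6, 7, 8, 10, 5, 3]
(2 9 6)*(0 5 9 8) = [5, 1, 8, 3, 4, 9, 2, 7, 0, 6] = (0 5 9 6 2 8)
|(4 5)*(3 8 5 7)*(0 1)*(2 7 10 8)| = 12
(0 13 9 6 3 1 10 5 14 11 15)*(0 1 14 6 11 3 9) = (0 13)(1 10 5 6 9 11 15)(3 14) = [13, 10, 2, 14, 4, 6, 9, 7, 8, 11, 5, 15, 12, 0, 3, 1]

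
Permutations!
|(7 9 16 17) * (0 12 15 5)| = |(0 12 15 5)(7 9 16 17)| = 4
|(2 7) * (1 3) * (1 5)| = 6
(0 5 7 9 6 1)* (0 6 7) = (0 5)(1 6)(7 9) = [5, 6, 2, 3, 4, 0, 1, 9, 8, 7]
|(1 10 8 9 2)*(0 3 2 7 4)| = |(0 3 2 1 10 8 9 7 4)| = 9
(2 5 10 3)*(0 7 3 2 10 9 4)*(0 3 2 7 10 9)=(0 10 7 2 5)(3 9 4)=[10, 1, 5, 9, 3, 0, 6, 2, 8, 4, 7]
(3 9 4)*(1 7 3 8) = (1 7 3 9 4 8) = [0, 7, 2, 9, 8, 5, 6, 3, 1, 4]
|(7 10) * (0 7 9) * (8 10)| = 5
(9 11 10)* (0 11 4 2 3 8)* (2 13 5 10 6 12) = (0 11 6 12 2 3 8)(4 13 5 10 9) = [11, 1, 3, 8, 13, 10, 12, 7, 0, 4, 9, 6, 2, 5]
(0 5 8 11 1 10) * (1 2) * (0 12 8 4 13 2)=[5, 10, 1, 3, 13, 4, 6, 7, 11, 9, 12, 0, 8, 2]=(0 5 4 13 2 1 10 12 8 11)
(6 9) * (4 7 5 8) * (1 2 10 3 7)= [0, 2, 10, 7, 1, 8, 9, 5, 4, 6, 3]= (1 2 10 3 7 5 8 4)(6 9)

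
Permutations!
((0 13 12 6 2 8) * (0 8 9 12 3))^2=[3, 1, 12, 13, 4, 5, 9, 7, 8, 6, 10, 11, 2, 0]=(0 3 13)(2 12)(6 9)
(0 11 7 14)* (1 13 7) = (0 11 1 13 7 14) = [11, 13, 2, 3, 4, 5, 6, 14, 8, 9, 10, 1, 12, 7, 0]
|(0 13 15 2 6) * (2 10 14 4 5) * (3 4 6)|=12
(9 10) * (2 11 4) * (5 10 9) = (2 11 4)(5 10) = [0, 1, 11, 3, 2, 10, 6, 7, 8, 9, 5, 4]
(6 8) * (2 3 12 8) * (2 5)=(2 3 12 8 6 5)=[0, 1, 3, 12, 4, 2, 5, 7, 6, 9, 10, 11, 8]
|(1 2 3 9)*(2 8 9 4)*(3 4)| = 6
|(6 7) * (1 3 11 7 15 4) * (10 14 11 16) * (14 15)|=|(1 3 16 10 15 4)(6 14 11 7)|=12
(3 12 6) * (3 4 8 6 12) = (12)(4 8 6) = [0, 1, 2, 3, 8, 5, 4, 7, 6, 9, 10, 11, 12]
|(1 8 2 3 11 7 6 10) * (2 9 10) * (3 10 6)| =6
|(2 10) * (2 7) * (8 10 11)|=|(2 11 8 10 7)|=5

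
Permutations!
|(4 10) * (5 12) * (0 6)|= |(0 6)(4 10)(5 12)|= 2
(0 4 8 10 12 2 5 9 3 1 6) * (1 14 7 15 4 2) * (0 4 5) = (0 2)(1 6 4 8 10 12)(3 14 7 15 5 9) = [2, 6, 0, 14, 8, 9, 4, 15, 10, 3, 12, 11, 1, 13, 7, 5]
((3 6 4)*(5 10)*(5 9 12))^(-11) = (3 6 4)(5 10 9 12) = [0, 1, 2, 6, 3, 10, 4, 7, 8, 12, 9, 11, 5]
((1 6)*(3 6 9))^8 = (9) = [0, 1, 2, 3, 4, 5, 6, 7, 8, 9]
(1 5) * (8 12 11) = [0, 5, 2, 3, 4, 1, 6, 7, 12, 9, 10, 8, 11] = (1 5)(8 12 11)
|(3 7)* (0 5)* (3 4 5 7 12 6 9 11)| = |(0 7 4 5)(3 12 6 9 11)| = 20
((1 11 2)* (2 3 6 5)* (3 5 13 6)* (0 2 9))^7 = (0 2 1 11 5 9)(6 13) = [2, 11, 1, 3, 4, 9, 13, 7, 8, 0, 10, 5, 12, 6]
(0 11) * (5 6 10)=(0 11)(5 6 10)=[11, 1, 2, 3, 4, 6, 10, 7, 8, 9, 5, 0]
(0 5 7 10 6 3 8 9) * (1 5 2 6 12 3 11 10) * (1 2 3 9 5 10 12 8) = (0 3 1 10 8 5 7 2 6 11 12 9) = [3, 10, 6, 1, 4, 7, 11, 2, 5, 0, 8, 12, 9]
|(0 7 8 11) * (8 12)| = |(0 7 12 8 11)| = 5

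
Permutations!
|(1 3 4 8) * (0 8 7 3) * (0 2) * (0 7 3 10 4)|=8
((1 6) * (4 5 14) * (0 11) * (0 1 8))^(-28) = [1, 8, 2, 3, 14, 4, 0, 7, 11, 9, 10, 6, 12, 13, 5] = (0 1 8 11 6)(4 14 5)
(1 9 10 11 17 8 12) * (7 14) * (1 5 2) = [0, 9, 1, 3, 4, 2, 6, 14, 12, 10, 11, 17, 5, 13, 7, 15, 16, 8] = (1 9 10 11 17 8 12 5 2)(7 14)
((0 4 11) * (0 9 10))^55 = [0, 1, 2, 3, 4, 5, 6, 7, 8, 9, 10, 11] = (11)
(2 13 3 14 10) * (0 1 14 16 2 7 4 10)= (0 1 14)(2 13 3 16)(4 10 7)= [1, 14, 13, 16, 10, 5, 6, 4, 8, 9, 7, 11, 12, 3, 0, 15, 2]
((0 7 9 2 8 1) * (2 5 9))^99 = [1, 8, 7, 3, 4, 9, 6, 0, 2, 5] = (0 1 8 2 7)(5 9)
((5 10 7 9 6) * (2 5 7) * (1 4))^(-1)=[0, 4, 10, 3, 1, 2, 9, 6, 8, 7, 5]=(1 4)(2 10 5)(6 9 7)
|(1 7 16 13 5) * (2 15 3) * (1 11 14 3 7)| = 9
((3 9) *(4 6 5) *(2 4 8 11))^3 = (2 5)(3 9)(4 8)(6 11) = [0, 1, 5, 9, 8, 2, 11, 7, 4, 3, 10, 6]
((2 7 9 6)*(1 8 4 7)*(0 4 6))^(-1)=(0 9 7 4)(1 2 6 8)=[9, 2, 6, 3, 0, 5, 8, 4, 1, 7]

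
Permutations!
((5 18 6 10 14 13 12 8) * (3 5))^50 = [0, 1, 2, 14, 4, 13, 8, 7, 10, 9, 3, 11, 6, 18, 5, 15, 16, 17, 12] = (3 14 5 13 18 12 6 8 10)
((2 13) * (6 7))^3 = [0, 1, 13, 3, 4, 5, 7, 6, 8, 9, 10, 11, 12, 2] = (2 13)(6 7)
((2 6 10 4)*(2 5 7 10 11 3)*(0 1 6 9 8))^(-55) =(0 1 6 11 3 2 9 8)(4 5 7 10) =[1, 6, 9, 2, 5, 7, 11, 10, 0, 8, 4, 3]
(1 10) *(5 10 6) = (1 6 5 10) = [0, 6, 2, 3, 4, 10, 5, 7, 8, 9, 1]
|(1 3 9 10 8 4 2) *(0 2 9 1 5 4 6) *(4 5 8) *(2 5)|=30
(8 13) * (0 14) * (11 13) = [14, 1, 2, 3, 4, 5, 6, 7, 11, 9, 10, 13, 12, 8, 0] = (0 14)(8 11 13)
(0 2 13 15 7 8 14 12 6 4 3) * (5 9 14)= (0 2 13 15 7 8 5 9 14 12 6 4 3)= [2, 1, 13, 0, 3, 9, 4, 8, 5, 14, 10, 11, 6, 15, 12, 7]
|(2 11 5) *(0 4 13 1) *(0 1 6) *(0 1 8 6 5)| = |(0 4 13 5 2 11)(1 8 6)| = 6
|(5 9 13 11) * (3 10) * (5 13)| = |(3 10)(5 9)(11 13)| = 2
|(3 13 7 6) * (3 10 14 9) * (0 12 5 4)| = 28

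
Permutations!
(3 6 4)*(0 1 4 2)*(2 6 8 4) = [1, 2, 0, 8, 3, 5, 6, 7, 4] = (0 1 2)(3 8 4)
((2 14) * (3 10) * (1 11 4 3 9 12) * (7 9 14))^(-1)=[0, 12, 14, 4, 11, 5, 6, 2, 8, 7, 3, 1, 9, 13, 10]=(1 12 9 7 2 14 10 3 4 11)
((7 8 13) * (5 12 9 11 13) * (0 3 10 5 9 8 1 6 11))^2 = (0 10 12 9 3 5 8)(1 11 7 6 13) = [10, 11, 2, 5, 4, 8, 13, 6, 0, 3, 12, 7, 9, 1]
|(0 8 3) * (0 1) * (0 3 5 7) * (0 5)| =|(0 8)(1 3)(5 7)| =2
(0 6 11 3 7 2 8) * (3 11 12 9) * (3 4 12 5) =(0 6 5 3 7 2 8)(4 12 9) =[6, 1, 8, 7, 12, 3, 5, 2, 0, 4, 10, 11, 9]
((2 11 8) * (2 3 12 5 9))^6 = (2 9 5 12 3 8 11) = [0, 1, 9, 8, 4, 12, 6, 7, 11, 5, 10, 2, 3]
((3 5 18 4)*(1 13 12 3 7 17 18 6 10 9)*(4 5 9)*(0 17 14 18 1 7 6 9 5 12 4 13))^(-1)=(0 1 17)(3 12 18 14 7 9 5)(4 13 10 6)=[1, 17, 2, 12, 13, 3, 4, 9, 8, 5, 6, 11, 18, 10, 7, 15, 16, 0, 14]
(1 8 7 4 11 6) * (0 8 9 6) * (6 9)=(0 8 7 4 11)(1 6)=[8, 6, 2, 3, 11, 5, 1, 4, 7, 9, 10, 0]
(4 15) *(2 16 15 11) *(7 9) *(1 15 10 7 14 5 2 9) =[0, 15, 16, 3, 11, 2, 6, 1, 8, 14, 7, 9, 12, 13, 5, 4, 10] =(1 15 4 11 9 14 5 2 16 10 7)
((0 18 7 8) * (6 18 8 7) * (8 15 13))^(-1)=(0 8 13 15)(6 18)=[8, 1, 2, 3, 4, 5, 18, 7, 13, 9, 10, 11, 12, 15, 14, 0, 16, 17, 6]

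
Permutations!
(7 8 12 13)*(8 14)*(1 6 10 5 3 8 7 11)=(1 6 10 5 3 8 12 13 11)(7 14)=[0, 6, 2, 8, 4, 3, 10, 14, 12, 9, 5, 1, 13, 11, 7]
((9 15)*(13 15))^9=(15)=[0, 1, 2, 3, 4, 5, 6, 7, 8, 9, 10, 11, 12, 13, 14, 15]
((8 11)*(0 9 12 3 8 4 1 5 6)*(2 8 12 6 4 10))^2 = (12)(0 6 9)(1 4 5)(2 11)(8 10) = [6, 4, 11, 3, 5, 1, 9, 7, 10, 0, 8, 2, 12]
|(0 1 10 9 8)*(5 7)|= 10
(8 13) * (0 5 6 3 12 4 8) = [5, 1, 2, 12, 8, 6, 3, 7, 13, 9, 10, 11, 4, 0] = (0 5 6 3 12 4 8 13)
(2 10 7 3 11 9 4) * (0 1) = (0 1)(2 10 7 3 11 9 4) = [1, 0, 10, 11, 2, 5, 6, 3, 8, 4, 7, 9]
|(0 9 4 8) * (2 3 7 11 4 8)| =|(0 9 8)(2 3 7 11 4)| =15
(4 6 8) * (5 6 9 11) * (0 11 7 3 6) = [11, 1, 2, 6, 9, 0, 8, 3, 4, 7, 10, 5] = (0 11 5)(3 6 8 4 9 7)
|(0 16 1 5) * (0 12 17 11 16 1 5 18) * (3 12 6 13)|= |(0 1 18)(3 12 17 11 16 5 6 13)|= 24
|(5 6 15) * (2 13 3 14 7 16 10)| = 21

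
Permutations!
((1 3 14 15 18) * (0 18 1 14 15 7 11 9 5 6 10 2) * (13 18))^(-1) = [2, 15, 10, 1, 4, 9, 5, 14, 8, 11, 6, 7, 12, 0, 18, 3, 16, 17, 13] = (0 2 10 6 5 9 11 7 14 18 13)(1 15 3)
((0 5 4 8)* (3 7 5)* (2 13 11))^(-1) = [8, 1, 11, 0, 5, 7, 6, 3, 4, 9, 10, 13, 12, 2] = (0 8 4 5 7 3)(2 11 13)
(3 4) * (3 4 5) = (3 5) = [0, 1, 2, 5, 4, 3]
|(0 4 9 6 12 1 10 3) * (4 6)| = 6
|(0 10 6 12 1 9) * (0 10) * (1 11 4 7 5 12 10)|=|(1 9)(4 7 5 12 11)(6 10)|=10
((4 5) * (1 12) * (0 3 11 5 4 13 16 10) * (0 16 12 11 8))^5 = [8, 1, 2, 0, 4, 5, 6, 7, 3, 9, 16, 11, 12, 13, 14, 15, 10] = (0 8 3)(10 16)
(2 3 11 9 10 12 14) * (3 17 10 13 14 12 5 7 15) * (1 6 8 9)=[0, 6, 17, 11, 4, 7, 8, 15, 9, 13, 5, 1, 12, 14, 2, 3, 16, 10]=(1 6 8 9 13 14 2 17 10 5 7 15 3 11)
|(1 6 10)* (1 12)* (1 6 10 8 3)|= 6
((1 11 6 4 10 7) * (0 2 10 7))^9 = (1 7 4 6 11) = [0, 7, 2, 3, 6, 5, 11, 4, 8, 9, 10, 1]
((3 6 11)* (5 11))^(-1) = (3 11 5 6) = [0, 1, 2, 11, 4, 6, 3, 7, 8, 9, 10, 5]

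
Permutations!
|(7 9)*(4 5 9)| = 4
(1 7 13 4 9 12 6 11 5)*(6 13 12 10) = (1 7 12 13 4 9 10 6 11 5) = [0, 7, 2, 3, 9, 1, 11, 12, 8, 10, 6, 5, 13, 4]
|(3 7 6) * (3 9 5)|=|(3 7 6 9 5)|=5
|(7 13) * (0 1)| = |(0 1)(7 13)| = 2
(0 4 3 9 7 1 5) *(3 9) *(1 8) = (0 4 9 7 8 1 5) = [4, 5, 2, 3, 9, 0, 6, 8, 1, 7]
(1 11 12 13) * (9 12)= (1 11 9 12 13)= [0, 11, 2, 3, 4, 5, 6, 7, 8, 12, 10, 9, 13, 1]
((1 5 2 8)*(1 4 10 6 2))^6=(2 8 4 10 6)=[0, 1, 8, 3, 10, 5, 2, 7, 4, 9, 6]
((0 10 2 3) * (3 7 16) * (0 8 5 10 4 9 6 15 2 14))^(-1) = (0 14 10 5 8 3 16 7 2 15 6 9 4) = [14, 1, 15, 16, 0, 8, 9, 2, 3, 4, 5, 11, 12, 13, 10, 6, 7]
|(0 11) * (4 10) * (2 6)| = 2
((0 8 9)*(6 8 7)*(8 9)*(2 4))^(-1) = [9, 1, 4, 3, 2, 5, 7, 0, 8, 6] = (0 9 6 7)(2 4)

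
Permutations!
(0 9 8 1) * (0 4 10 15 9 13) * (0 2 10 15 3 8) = (0 13 2 10 3 8 1 4 15 9) = [13, 4, 10, 8, 15, 5, 6, 7, 1, 0, 3, 11, 12, 2, 14, 9]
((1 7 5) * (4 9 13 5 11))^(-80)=(1 9 7 13 11 5 4)=[0, 9, 2, 3, 1, 4, 6, 13, 8, 7, 10, 5, 12, 11]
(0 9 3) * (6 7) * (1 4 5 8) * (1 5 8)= (0 9 3)(1 4 8 5)(6 7)= [9, 4, 2, 0, 8, 1, 7, 6, 5, 3]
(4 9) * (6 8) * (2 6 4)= (2 6 8 4 9)= [0, 1, 6, 3, 9, 5, 8, 7, 4, 2]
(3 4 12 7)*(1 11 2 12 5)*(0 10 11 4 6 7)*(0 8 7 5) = (0 10 11 2 12 8 7 3 6 5 1 4) = [10, 4, 12, 6, 0, 1, 5, 3, 7, 9, 11, 2, 8]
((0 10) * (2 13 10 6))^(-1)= (0 10 13 2 6)= [10, 1, 6, 3, 4, 5, 0, 7, 8, 9, 13, 11, 12, 2]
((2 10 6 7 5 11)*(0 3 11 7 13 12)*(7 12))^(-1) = (0 12 5 7 13 6 10 2 11 3) = [12, 1, 11, 0, 4, 7, 10, 13, 8, 9, 2, 3, 5, 6]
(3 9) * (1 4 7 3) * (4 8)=[0, 8, 2, 9, 7, 5, 6, 3, 4, 1]=(1 8 4 7 3 9)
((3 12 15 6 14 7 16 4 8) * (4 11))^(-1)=[0, 1, 2, 8, 11, 5, 15, 14, 4, 9, 10, 16, 3, 13, 6, 12, 7]=(3 8 4 11 16 7 14 6 15 12)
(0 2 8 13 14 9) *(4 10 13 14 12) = (0 2 8 14 9)(4 10 13 12) = [2, 1, 8, 3, 10, 5, 6, 7, 14, 0, 13, 11, 4, 12, 9]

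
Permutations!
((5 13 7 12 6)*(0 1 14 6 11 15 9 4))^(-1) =(0 4 9 15 11 12 7 13 5 6 14 1) =[4, 0, 2, 3, 9, 6, 14, 13, 8, 15, 10, 12, 7, 5, 1, 11]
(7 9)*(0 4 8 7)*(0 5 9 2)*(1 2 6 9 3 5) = (0 4 8 7 6 9 1 2)(3 5) = [4, 2, 0, 5, 8, 3, 9, 6, 7, 1]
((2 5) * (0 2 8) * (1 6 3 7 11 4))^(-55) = (0 2 5 8)(1 4 11 7 3 6) = [2, 4, 5, 6, 11, 8, 1, 3, 0, 9, 10, 7]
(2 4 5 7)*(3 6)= (2 4 5 7)(3 6)= [0, 1, 4, 6, 5, 7, 3, 2]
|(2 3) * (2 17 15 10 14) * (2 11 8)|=8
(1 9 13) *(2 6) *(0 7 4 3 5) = (0 7 4 3 5)(1 9 13)(2 6) = [7, 9, 6, 5, 3, 0, 2, 4, 8, 13, 10, 11, 12, 1]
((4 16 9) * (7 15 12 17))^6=[0, 1, 2, 3, 4, 5, 6, 12, 8, 9, 10, 11, 7, 13, 14, 17, 16, 15]=(7 12)(15 17)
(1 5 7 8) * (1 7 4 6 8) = (1 5 4 6 8 7) = [0, 5, 2, 3, 6, 4, 8, 1, 7]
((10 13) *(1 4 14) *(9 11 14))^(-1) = [0, 14, 2, 3, 1, 5, 6, 7, 8, 4, 13, 9, 12, 10, 11] = (1 14 11 9 4)(10 13)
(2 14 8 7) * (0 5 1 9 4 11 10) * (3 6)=(0 5 1 9 4 11 10)(2 14 8 7)(3 6)=[5, 9, 14, 6, 11, 1, 3, 2, 7, 4, 0, 10, 12, 13, 8]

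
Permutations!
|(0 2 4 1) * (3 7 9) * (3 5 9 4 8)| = |(0 2 8 3 7 4 1)(5 9)| = 14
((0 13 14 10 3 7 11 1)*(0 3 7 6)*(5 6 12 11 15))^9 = (0 13 14 10 7 15 5 6)(1 3 12 11) = [13, 3, 2, 12, 4, 6, 0, 15, 8, 9, 7, 1, 11, 14, 10, 5]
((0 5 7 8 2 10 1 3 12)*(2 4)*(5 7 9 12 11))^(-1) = [12, 10, 4, 1, 8, 11, 6, 0, 7, 5, 2, 3, 9] = (0 12 9 5 11 3 1 10 2 4 8 7)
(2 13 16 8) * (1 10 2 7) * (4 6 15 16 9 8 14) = (1 10 2 13 9 8 7)(4 6 15 16 14) = [0, 10, 13, 3, 6, 5, 15, 1, 7, 8, 2, 11, 12, 9, 4, 16, 14]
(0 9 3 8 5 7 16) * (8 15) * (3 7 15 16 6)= (0 9 7 6 3 16)(5 15 8)= [9, 1, 2, 16, 4, 15, 3, 6, 5, 7, 10, 11, 12, 13, 14, 8, 0]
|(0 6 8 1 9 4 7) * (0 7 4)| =|(0 6 8 1 9)| =5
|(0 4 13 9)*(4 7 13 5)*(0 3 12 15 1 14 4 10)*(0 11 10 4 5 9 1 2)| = |(0 7 13 1 14 5 4 9 3 12 15 2)(10 11)| = 12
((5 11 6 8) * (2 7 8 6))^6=[0, 1, 7, 3, 4, 11, 6, 8, 5, 9, 10, 2]=(2 7 8 5 11)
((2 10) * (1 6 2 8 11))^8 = [0, 2, 8, 3, 4, 5, 10, 7, 1, 9, 11, 6] = (1 2 8)(6 10 11)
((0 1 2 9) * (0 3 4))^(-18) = (9) = [0, 1, 2, 3, 4, 5, 6, 7, 8, 9]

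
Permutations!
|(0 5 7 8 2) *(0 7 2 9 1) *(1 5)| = 10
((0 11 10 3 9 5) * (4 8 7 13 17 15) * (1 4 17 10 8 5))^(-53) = (0 8 13 3 1 5 11 7 10 9 4)(15 17) = [8, 5, 2, 1, 0, 11, 6, 10, 13, 4, 9, 7, 12, 3, 14, 17, 16, 15]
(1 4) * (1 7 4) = (4 7) = [0, 1, 2, 3, 7, 5, 6, 4]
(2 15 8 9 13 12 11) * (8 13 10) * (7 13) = [0, 1, 15, 3, 4, 5, 6, 13, 9, 10, 8, 2, 11, 12, 14, 7] = (2 15 7 13 12 11)(8 9 10)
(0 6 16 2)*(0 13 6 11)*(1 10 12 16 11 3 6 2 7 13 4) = (0 3 6 11)(1 10 12 16 7 13 2 4) = [3, 10, 4, 6, 1, 5, 11, 13, 8, 9, 12, 0, 16, 2, 14, 15, 7]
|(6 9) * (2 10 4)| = 6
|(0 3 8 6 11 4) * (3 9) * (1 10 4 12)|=10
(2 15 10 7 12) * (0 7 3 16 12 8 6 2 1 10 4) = (0 7 8 6 2 15 4)(1 10 3 16 12) = [7, 10, 15, 16, 0, 5, 2, 8, 6, 9, 3, 11, 1, 13, 14, 4, 12]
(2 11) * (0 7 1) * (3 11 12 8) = (0 7 1)(2 12 8 3 11) = [7, 0, 12, 11, 4, 5, 6, 1, 3, 9, 10, 2, 8]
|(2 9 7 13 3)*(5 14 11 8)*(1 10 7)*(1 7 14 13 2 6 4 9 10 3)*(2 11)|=|(1 3 6 4 9 7 11 8 5 13)(2 10 14)|=30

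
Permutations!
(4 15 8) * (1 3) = (1 3)(4 15 8) = [0, 3, 2, 1, 15, 5, 6, 7, 4, 9, 10, 11, 12, 13, 14, 8]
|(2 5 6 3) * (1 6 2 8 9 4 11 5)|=9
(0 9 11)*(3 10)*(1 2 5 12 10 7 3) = (0 9 11)(1 2 5 12 10)(3 7) = [9, 2, 5, 7, 4, 12, 6, 3, 8, 11, 1, 0, 10]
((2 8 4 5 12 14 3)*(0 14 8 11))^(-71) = (0 11 2 3 14)(4 5 12 8) = [11, 1, 3, 14, 5, 12, 6, 7, 4, 9, 10, 2, 8, 13, 0]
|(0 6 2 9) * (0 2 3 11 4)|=|(0 6 3 11 4)(2 9)|=10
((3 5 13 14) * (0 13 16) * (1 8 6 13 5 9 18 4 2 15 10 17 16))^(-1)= (0 16 17 10 15 2 4 18 9 3 14 13 6 8 1 5)= [16, 5, 4, 14, 18, 0, 8, 7, 1, 3, 15, 11, 12, 6, 13, 2, 17, 10, 9]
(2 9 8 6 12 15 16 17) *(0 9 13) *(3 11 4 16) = (0 9 8 6 12 15 3 11 4 16 17 2 13) = [9, 1, 13, 11, 16, 5, 12, 7, 6, 8, 10, 4, 15, 0, 14, 3, 17, 2]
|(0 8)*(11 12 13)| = 6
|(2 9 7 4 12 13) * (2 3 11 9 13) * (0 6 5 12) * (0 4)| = |(0 6 5 12 2 13 3 11 9 7)| = 10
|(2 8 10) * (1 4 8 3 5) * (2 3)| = 6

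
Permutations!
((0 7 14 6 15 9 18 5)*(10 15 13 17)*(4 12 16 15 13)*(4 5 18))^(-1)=(18)(0 5 6 14 7)(4 9 15 16 12)(10 17 13)=[5, 1, 2, 3, 9, 6, 14, 0, 8, 15, 17, 11, 4, 10, 7, 16, 12, 13, 18]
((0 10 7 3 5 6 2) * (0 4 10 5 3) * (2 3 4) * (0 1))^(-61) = [3, 6, 2, 7, 1, 4, 10, 5, 8, 9, 0] = (0 3 7 5 4 1 6 10)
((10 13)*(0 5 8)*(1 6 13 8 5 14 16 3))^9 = (16) = [0, 1, 2, 3, 4, 5, 6, 7, 8, 9, 10, 11, 12, 13, 14, 15, 16]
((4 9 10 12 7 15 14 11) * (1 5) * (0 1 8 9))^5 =[10, 12, 2, 3, 9, 7, 6, 0, 15, 14, 11, 8, 4, 13, 5, 1] =(0 10 11 8 15 1 12 4 9 14 5 7)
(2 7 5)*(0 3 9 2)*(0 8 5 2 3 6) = (0 6)(2 7)(3 9)(5 8) = [6, 1, 7, 9, 4, 8, 0, 2, 5, 3]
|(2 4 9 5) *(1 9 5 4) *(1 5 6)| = 4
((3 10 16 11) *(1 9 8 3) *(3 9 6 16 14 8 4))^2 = (1 16)(3 14 9)(4 10 8)(6 11) = [0, 16, 2, 14, 10, 5, 11, 7, 4, 3, 8, 6, 12, 13, 9, 15, 1]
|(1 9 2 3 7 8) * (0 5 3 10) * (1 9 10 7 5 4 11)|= 20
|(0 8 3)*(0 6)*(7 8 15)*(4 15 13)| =8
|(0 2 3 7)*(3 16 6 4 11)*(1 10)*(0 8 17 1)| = |(0 2 16 6 4 11 3 7 8 17 1 10)| = 12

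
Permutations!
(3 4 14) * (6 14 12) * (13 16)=(3 4 12 6 14)(13 16)=[0, 1, 2, 4, 12, 5, 14, 7, 8, 9, 10, 11, 6, 16, 3, 15, 13]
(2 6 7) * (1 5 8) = [0, 5, 6, 3, 4, 8, 7, 2, 1] = (1 5 8)(2 6 7)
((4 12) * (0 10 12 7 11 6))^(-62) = (0 10 12 4 7 11 6) = [10, 1, 2, 3, 7, 5, 0, 11, 8, 9, 12, 6, 4]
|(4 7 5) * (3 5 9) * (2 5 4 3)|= |(2 5 3 4 7 9)|= 6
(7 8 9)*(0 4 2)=(0 4 2)(7 8 9)=[4, 1, 0, 3, 2, 5, 6, 8, 9, 7]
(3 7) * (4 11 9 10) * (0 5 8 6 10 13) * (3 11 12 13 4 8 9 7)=(0 5 9 4 12 13)(6 10 8)(7 11)=[5, 1, 2, 3, 12, 9, 10, 11, 6, 4, 8, 7, 13, 0]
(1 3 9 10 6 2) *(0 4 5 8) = (0 4 5 8)(1 3 9 10 6 2) = [4, 3, 1, 9, 5, 8, 2, 7, 0, 10, 6]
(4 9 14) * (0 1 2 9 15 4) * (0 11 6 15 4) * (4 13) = (0 1 2 9 14 11 6 15)(4 13) = [1, 2, 9, 3, 13, 5, 15, 7, 8, 14, 10, 6, 12, 4, 11, 0]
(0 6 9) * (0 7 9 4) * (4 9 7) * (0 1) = (0 6 9 4 1) = [6, 0, 2, 3, 1, 5, 9, 7, 8, 4]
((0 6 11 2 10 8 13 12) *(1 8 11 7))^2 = (0 7 8 12 6 1 13)(2 11 10) = [7, 13, 11, 3, 4, 5, 1, 8, 12, 9, 2, 10, 6, 0]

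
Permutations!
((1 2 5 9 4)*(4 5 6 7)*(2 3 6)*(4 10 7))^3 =(1 4 6 3)(5 9)(7 10) =[0, 4, 2, 1, 6, 9, 3, 10, 8, 5, 7]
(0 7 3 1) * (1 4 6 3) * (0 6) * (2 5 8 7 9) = (0 9 2 5 8 7 1 6 3 4) = [9, 6, 5, 4, 0, 8, 3, 1, 7, 2]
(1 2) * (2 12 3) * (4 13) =(1 12 3 2)(4 13) =[0, 12, 1, 2, 13, 5, 6, 7, 8, 9, 10, 11, 3, 4]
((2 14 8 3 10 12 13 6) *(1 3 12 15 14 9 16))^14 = (1 10 14 12 6 9)(2 16 3 15 8 13) = [0, 10, 16, 15, 4, 5, 9, 7, 13, 1, 14, 11, 6, 2, 12, 8, 3]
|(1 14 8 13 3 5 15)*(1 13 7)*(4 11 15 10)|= 28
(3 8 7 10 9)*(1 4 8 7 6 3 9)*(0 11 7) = [11, 4, 2, 0, 8, 5, 3, 10, 6, 9, 1, 7] = (0 11 7 10 1 4 8 6 3)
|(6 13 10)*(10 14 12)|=5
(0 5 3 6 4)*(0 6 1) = (0 5 3 1)(4 6) = [5, 0, 2, 1, 6, 3, 4]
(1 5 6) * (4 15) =(1 5 6)(4 15) =[0, 5, 2, 3, 15, 6, 1, 7, 8, 9, 10, 11, 12, 13, 14, 4]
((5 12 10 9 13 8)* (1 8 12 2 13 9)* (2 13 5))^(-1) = (1 10 12 13 5 2 8) = [0, 10, 8, 3, 4, 2, 6, 7, 1, 9, 12, 11, 13, 5]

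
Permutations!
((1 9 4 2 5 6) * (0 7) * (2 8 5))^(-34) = (1 4 5)(6 9 8) = [0, 4, 2, 3, 5, 1, 9, 7, 6, 8]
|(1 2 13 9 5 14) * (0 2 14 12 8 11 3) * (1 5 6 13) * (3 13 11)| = |(0 2 1 14 5 12 8 3)(6 11 13 9)| = 8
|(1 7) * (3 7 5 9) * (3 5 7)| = 2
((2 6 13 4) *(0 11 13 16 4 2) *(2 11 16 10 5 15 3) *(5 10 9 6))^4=(0 16 4)=[16, 1, 2, 3, 0, 5, 6, 7, 8, 9, 10, 11, 12, 13, 14, 15, 4]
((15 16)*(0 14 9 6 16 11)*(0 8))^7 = (0 8 11 15 16 6 9 14) = [8, 1, 2, 3, 4, 5, 9, 7, 11, 14, 10, 15, 12, 13, 0, 16, 6]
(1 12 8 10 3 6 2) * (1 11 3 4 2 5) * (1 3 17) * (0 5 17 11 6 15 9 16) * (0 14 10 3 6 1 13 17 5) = [0, 12, 1, 15, 2, 6, 5, 7, 3, 16, 4, 11, 8, 17, 10, 9, 14, 13] = (1 12 8 3 15 9 16 14 10 4 2)(5 6)(13 17)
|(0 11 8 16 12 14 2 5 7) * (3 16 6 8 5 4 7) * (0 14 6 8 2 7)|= |(0 11 5 3 16 12 6 2 4)(7 14)|= 18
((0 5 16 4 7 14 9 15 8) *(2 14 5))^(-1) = (0 8 15 9 14 2)(4 16 5 7) = [8, 1, 0, 3, 16, 7, 6, 4, 15, 14, 10, 11, 12, 13, 2, 9, 5]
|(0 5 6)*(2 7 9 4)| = 12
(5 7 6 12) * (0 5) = (0 5 7 6 12) = [5, 1, 2, 3, 4, 7, 12, 6, 8, 9, 10, 11, 0]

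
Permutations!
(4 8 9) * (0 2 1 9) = (0 2 1 9 4 8) = [2, 9, 1, 3, 8, 5, 6, 7, 0, 4]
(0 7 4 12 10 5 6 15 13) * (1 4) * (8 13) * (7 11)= (0 11 7 1 4 12 10 5 6 15 8 13)= [11, 4, 2, 3, 12, 6, 15, 1, 13, 9, 5, 7, 10, 0, 14, 8]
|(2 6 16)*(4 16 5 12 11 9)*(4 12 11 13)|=|(2 6 5 11 9 12 13 4 16)|=9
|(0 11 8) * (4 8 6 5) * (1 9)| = 6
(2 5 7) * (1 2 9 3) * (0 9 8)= (0 9 3 1 2 5 7 8)= [9, 2, 5, 1, 4, 7, 6, 8, 0, 3]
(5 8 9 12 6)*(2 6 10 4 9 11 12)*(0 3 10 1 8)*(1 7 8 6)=(0 3 10 4 9 2 1 6 5)(7 8 11 12)=[3, 6, 1, 10, 9, 0, 5, 8, 11, 2, 4, 12, 7]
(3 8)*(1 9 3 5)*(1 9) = [0, 1, 2, 8, 4, 9, 6, 7, 5, 3] = (3 8 5 9)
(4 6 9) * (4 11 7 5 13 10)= [0, 1, 2, 3, 6, 13, 9, 5, 8, 11, 4, 7, 12, 10]= (4 6 9 11 7 5 13 10)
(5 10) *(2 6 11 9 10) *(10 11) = (2 6 10 5)(9 11) = [0, 1, 6, 3, 4, 2, 10, 7, 8, 11, 5, 9]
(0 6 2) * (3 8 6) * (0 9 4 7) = [3, 1, 9, 8, 7, 5, 2, 0, 6, 4] = (0 3 8 6 2 9 4 7)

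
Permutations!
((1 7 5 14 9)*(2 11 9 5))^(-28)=(14)(1 2 9 7 11)=[0, 2, 9, 3, 4, 5, 6, 11, 8, 7, 10, 1, 12, 13, 14]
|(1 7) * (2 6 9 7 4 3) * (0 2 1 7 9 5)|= 12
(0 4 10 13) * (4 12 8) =[12, 1, 2, 3, 10, 5, 6, 7, 4, 9, 13, 11, 8, 0] =(0 12 8 4 10 13)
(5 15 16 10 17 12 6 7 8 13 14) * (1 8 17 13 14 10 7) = (1 8 14 5 15 16 7 17 12 6)(10 13) = [0, 8, 2, 3, 4, 15, 1, 17, 14, 9, 13, 11, 6, 10, 5, 16, 7, 12]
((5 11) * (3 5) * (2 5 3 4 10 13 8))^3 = [0, 1, 4, 3, 8, 10, 6, 7, 11, 9, 2, 13, 12, 5] = (2 4 8 11 13 5 10)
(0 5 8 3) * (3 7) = (0 5 8 7 3) = [5, 1, 2, 0, 4, 8, 6, 3, 7]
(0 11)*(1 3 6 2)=[11, 3, 1, 6, 4, 5, 2, 7, 8, 9, 10, 0]=(0 11)(1 3 6 2)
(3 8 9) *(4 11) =(3 8 9)(4 11) =[0, 1, 2, 8, 11, 5, 6, 7, 9, 3, 10, 4]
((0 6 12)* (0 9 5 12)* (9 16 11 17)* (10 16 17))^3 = (0 6)(5 9 17 12) = [6, 1, 2, 3, 4, 9, 0, 7, 8, 17, 10, 11, 5, 13, 14, 15, 16, 12]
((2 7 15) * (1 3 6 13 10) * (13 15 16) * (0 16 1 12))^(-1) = (0 12 10 13 16)(1 7 2 15 6 3) = [12, 7, 15, 1, 4, 5, 3, 2, 8, 9, 13, 11, 10, 16, 14, 6, 0]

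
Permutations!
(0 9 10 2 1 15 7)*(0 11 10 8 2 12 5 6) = (0 9 8 2 1 15 7 11 10 12 5 6) = [9, 15, 1, 3, 4, 6, 0, 11, 2, 8, 12, 10, 5, 13, 14, 7]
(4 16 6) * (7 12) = (4 16 6)(7 12) = [0, 1, 2, 3, 16, 5, 4, 12, 8, 9, 10, 11, 7, 13, 14, 15, 6]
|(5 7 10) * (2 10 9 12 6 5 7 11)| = 8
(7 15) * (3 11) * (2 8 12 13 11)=(2 8 12 13 11 3)(7 15)=[0, 1, 8, 2, 4, 5, 6, 15, 12, 9, 10, 3, 13, 11, 14, 7]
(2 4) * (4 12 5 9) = (2 12 5 9 4) = [0, 1, 12, 3, 2, 9, 6, 7, 8, 4, 10, 11, 5]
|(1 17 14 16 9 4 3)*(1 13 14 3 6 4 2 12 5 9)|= 12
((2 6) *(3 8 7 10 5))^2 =[0, 1, 2, 7, 4, 8, 6, 5, 10, 9, 3] =(3 7 5 8 10)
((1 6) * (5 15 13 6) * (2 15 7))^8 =(1 5 7 2 15 13 6) =[0, 5, 15, 3, 4, 7, 1, 2, 8, 9, 10, 11, 12, 6, 14, 13]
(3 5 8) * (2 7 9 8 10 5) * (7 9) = (2 9 8 3)(5 10) = [0, 1, 9, 2, 4, 10, 6, 7, 3, 8, 5]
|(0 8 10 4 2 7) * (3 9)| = |(0 8 10 4 2 7)(3 9)| = 6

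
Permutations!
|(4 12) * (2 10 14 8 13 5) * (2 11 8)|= 12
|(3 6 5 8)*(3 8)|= 3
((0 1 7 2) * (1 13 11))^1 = (0 13 11 1 7 2) = [13, 7, 0, 3, 4, 5, 6, 2, 8, 9, 10, 1, 12, 11]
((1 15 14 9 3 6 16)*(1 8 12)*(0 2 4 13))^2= (0 4)(1 14 3 16 12 15 9 6 8)(2 13)= [4, 14, 13, 16, 0, 5, 8, 7, 1, 6, 10, 11, 15, 2, 3, 9, 12]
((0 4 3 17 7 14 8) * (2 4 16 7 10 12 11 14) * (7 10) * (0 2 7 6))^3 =[12, 1, 17, 0, 6, 5, 10, 7, 3, 9, 14, 2, 8, 13, 4, 15, 11, 16] =(0 12 8 3)(2 17 16 11)(4 6 10 14)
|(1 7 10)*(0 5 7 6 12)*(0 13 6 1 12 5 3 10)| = 8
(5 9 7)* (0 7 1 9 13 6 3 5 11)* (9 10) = (0 7 11)(1 10 9)(3 5 13 6) = [7, 10, 2, 5, 4, 13, 3, 11, 8, 1, 9, 0, 12, 6]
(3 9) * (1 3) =(1 3 9) =[0, 3, 2, 9, 4, 5, 6, 7, 8, 1]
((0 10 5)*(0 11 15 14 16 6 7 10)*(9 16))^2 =(5 15 9 6 10 11 14 16 7) =[0, 1, 2, 3, 4, 15, 10, 5, 8, 6, 11, 14, 12, 13, 16, 9, 7]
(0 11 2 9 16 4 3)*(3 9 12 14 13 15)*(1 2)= (0 11 1 2 12 14 13 15 3)(4 9 16)= [11, 2, 12, 0, 9, 5, 6, 7, 8, 16, 10, 1, 14, 15, 13, 3, 4]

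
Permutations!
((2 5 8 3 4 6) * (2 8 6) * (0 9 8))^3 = (0 3 5 9 4 6 8 2) = [3, 1, 0, 5, 6, 9, 8, 7, 2, 4]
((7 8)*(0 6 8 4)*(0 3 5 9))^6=[5, 1, 2, 7, 8, 4, 9, 6, 0, 3]=(0 5 4 8)(3 7 6 9)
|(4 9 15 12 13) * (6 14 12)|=|(4 9 15 6 14 12 13)|=7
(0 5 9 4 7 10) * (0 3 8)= [5, 1, 2, 8, 7, 9, 6, 10, 0, 4, 3]= (0 5 9 4 7 10 3 8)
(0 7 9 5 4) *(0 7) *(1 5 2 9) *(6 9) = (1 5 4 7)(2 6 9) = [0, 5, 6, 3, 7, 4, 9, 1, 8, 2]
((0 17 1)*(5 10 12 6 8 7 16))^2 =(0 1 17)(5 12 8 16 10 6 7) =[1, 17, 2, 3, 4, 12, 7, 5, 16, 9, 6, 11, 8, 13, 14, 15, 10, 0]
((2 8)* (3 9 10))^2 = (3 10 9) = [0, 1, 2, 10, 4, 5, 6, 7, 8, 3, 9]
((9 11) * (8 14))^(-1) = (8 14)(9 11) = [0, 1, 2, 3, 4, 5, 6, 7, 14, 11, 10, 9, 12, 13, 8]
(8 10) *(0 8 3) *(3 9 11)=(0 8 10 9 11 3)=[8, 1, 2, 0, 4, 5, 6, 7, 10, 11, 9, 3]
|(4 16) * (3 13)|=2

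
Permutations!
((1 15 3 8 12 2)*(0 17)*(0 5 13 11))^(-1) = (0 11 13 5 17)(1 2 12 8 3 15) = [11, 2, 12, 15, 4, 17, 6, 7, 3, 9, 10, 13, 8, 5, 14, 1, 16, 0]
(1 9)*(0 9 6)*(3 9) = [3, 6, 2, 9, 4, 5, 0, 7, 8, 1] = (0 3 9 1 6)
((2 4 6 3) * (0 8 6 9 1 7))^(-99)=(9)=[0, 1, 2, 3, 4, 5, 6, 7, 8, 9]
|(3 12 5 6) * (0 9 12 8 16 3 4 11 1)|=|(0 9 12 5 6 4 11 1)(3 8 16)|=24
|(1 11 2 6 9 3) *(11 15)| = |(1 15 11 2 6 9 3)| = 7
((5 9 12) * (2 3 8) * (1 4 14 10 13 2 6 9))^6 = [0, 3, 5, 1, 8, 2, 14, 7, 4, 10, 9, 11, 13, 12, 6] = (1 3)(2 5)(4 8)(6 14)(9 10)(12 13)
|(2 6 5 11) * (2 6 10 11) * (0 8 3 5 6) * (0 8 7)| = |(0 7)(2 10 11 8 3 5)| = 6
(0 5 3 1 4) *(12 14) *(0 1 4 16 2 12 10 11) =(0 5 3 4 1 16 2 12 14 10 11) =[5, 16, 12, 4, 1, 3, 6, 7, 8, 9, 11, 0, 14, 13, 10, 15, 2]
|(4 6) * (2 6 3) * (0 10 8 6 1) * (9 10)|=|(0 9 10 8 6 4 3 2 1)|=9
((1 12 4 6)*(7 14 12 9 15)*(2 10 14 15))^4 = (15)(1 14)(2 4)(6 10)(9 12) = [0, 14, 4, 3, 2, 5, 10, 7, 8, 12, 6, 11, 9, 13, 1, 15]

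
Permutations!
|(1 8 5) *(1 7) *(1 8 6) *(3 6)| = 3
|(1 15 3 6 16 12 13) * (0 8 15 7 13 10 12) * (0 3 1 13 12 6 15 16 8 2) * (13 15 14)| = |(0 2)(1 7 12 10 6 8 16 3 14 13 15)| = 22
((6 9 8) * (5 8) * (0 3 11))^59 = [11, 1, 2, 0, 4, 9, 8, 7, 5, 6, 10, 3] = (0 11 3)(5 9 6 8)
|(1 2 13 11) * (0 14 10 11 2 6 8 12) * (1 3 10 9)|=|(0 14 9 1 6 8 12)(2 13)(3 10 11)|=42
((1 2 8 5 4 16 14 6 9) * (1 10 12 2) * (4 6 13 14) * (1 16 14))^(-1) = (1 13 14 4 16)(2 12 10 9 6 5 8) = [0, 13, 12, 3, 16, 8, 5, 7, 2, 6, 9, 11, 10, 14, 4, 15, 1]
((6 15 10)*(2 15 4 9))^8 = (2 10 4)(6 9 15) = [0, 1, 10, 3, 2, 5, 9, 7, 8, 15, 4, 11, 12, 13, 14, 6]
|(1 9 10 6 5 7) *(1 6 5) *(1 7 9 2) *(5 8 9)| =|(1 2)(6 7)(8 9 10)| =6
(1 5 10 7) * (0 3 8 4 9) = (0 3 8 4 9)(1 5 10 7) = [3, 5, 2, 8, 9, 10, 6, 1, 4, 0, 7]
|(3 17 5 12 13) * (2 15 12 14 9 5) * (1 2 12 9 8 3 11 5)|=8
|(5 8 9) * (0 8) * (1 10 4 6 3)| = 20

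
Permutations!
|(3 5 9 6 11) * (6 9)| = |(3 5 6 11)| = 4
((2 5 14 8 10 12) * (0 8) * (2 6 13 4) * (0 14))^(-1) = [5, 1, 4, 3, 13, 2, 12, 7, 0, 9, 8, 11, 10, 6, 14] = (14)(0 5 2 4 13 6 12 10 8)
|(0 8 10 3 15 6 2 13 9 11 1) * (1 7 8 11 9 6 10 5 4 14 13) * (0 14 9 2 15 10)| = |(0 11 7 8 5 4 9 2 1 14 13 6 15)(3 10)| = 26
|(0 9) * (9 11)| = 3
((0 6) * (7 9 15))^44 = (7 15 9) = [0, 1, 2, 3, 4, 5, 6, 15, 8, 7, 10, 11, 12, 13, 14, 9]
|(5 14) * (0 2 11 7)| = |(0 2 11 7)(5 14)| = 4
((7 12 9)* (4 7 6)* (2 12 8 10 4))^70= [0, 1, 9, 3, 8, 5, 12, 10, 4, 2, 7, 11, 6]= (2 9)(4 8)(6 12)(7 10)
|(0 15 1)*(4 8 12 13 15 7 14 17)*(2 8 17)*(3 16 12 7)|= |(0 3 16 12 13 15 1)(2 8 7 14)(4 17)|= 28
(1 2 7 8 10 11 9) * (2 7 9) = (1 7 8 10 11 2 9) = [0, 7, 9, 3, 4, 5, 6, 8, 10, 1, 11, 2]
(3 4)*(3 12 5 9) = (3 4 12 5 9) = [0, 1, 2, 4, 12, 9, 6, 7, 8, 3, 10, 11, 5]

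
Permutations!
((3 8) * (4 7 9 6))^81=(3 8)(4 7 9 6)=[0, 1, 2, 8, 7, 5, 4, 9, 3, 6]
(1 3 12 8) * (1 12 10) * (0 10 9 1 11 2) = (0 10 11 2)(1 3 9)(8 12) = [10, 3, 0, 9, 4, 5, 6, 7, 12, 1, 11, 2, 8]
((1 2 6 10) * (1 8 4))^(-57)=(1 10)(2 8)(4 6)=[0, 10, 8, 3, 6, 5, 4, 7, 2, 9, 1]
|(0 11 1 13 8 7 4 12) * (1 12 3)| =6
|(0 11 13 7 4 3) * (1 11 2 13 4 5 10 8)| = |(0 2 13 7 5 10 8 1 11 4 3)| = 11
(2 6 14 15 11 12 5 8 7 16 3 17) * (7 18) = (2 6 14 15 11 12 5 8 18 7 16 3 17) = [0, 1, 6, 17, 4, 8, 14, 16, 18, 9, 10, 12, 5, 13, 15, 11, 3, 2, 7]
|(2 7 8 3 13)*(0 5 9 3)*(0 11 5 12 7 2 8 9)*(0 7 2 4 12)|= 21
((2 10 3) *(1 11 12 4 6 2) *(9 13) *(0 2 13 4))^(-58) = (0 11 3 2 12 1 10)(4 13)(6 9) = [11, 10, 12, 2, 13, 5, 9, 7, 8, 6, 0, 3, 1, 4]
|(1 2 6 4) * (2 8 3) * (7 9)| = 6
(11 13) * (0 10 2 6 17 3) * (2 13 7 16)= [10, 1, 6, 0, 4, 5, 17, 16, 8, 9, 13, 7, 12, 11, 14, 15, 2, 3]= (0 10 13 11 7 16 2 6 17 3)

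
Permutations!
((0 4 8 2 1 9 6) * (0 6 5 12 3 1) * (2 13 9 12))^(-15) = (0 2 5 9 13 8 4) = [2, 1, 5, 3, 0, 9, 6, 7, 4, 13, 10, 11, 12, 8]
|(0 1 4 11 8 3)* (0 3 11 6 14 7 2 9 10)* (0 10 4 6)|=8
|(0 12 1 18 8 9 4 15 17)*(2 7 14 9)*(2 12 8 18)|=|(18)(0 8 12 1 2 7 14 9 4 15 17)|=11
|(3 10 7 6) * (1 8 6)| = |(1 8 6 3 10 7)| = 6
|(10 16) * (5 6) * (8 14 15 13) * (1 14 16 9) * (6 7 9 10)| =|(1 14 15 13 8 16 6 5 7 9)| =10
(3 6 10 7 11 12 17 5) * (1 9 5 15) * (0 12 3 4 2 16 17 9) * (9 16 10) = (0 12 16 17 15 1)(2 10 7 11 3 6 9 5 4) = [12, 0, 10, 6, 2, 4, 9, 11, 8, 5, 7, 3, 16, 13, 14, 1, 17, 15]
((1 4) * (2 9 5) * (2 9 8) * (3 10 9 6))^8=(3 5 10 6 9)=[0, 1, 2, 5, 4, 10, 9, 7, 8, 3, 6]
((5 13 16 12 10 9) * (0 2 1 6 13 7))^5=(0 16 7 13 5 6 9 1 10 2 12)=[16, 10, 12, 3, 4, 6, 9, 13, 8, 1, 2, 11, 0, 5, 14, 15, 7]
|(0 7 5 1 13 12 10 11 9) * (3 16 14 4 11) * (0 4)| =|(0 7 5 1 13 12 10 3 16 14)(4 11 9)| =30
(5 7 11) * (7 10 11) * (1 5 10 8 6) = (1 5 8 6)(10 11) = [0, 5, 2, 3, 4, 8, 1, 7, 6, 9, 11, 10]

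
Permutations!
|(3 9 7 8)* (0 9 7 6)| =|(0 9 6)(3 7 8)| =3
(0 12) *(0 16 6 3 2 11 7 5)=[12, 1, 11, 2, 4, 0, 3, 5, 8, 9, 10, 7, 16, 13, 14, 15, 6]=(0 12 16 6 3 2 11 7 5)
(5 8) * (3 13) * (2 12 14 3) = (2 12 14 3 13)(5 8) = [0, 1, 12, 13, 4, 8, 6, 7, 5, 9, 10, 11, 14, 2, 3]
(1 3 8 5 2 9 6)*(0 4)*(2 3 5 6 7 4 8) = (0 8 6 1 5 3 2 9 7 4) = [8, 5, 9, 2, 0, 3, 1, 4, 6, 7]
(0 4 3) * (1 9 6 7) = (0 4 3)(1 9 6 7) = [4, 9, 2, 0, 3, 5, 7, 1, 8, 6]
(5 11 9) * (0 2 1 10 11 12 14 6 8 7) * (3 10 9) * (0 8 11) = [2, 9, 1, 10, 4, 12, 11, 8, 7, 5, 0, 3, 14, 13, 6] = (0 2 1 9 5 12 14 6 11 3 10)(7 8)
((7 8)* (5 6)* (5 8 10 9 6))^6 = (6 8 7 10 9) = [0, 1, 2, 3, 4, 5, 8, 10, 7, 6, 9]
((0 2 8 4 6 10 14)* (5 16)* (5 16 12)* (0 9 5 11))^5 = (16)(0 10 11 6 12 4 5 8 9 2 14) = [10, 1, 14, 3, 5, 8, 12, 7, 9, 2, 11, 6, 4, 13, 0, 15, 16]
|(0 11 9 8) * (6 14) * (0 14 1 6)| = |(0 11 9 8 14)(1 6)| = 10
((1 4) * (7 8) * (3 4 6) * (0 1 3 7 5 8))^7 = (0 7 6 1)(3 4)(5 8) = [7, 0, 2, 4, 3, 8, 1, 6, 5]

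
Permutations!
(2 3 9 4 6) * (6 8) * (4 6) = (2 3 9 6)(4 8) = [0, 1, 3, 9, 8, 5, 2, 7, 4, 6]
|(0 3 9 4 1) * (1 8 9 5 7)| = 15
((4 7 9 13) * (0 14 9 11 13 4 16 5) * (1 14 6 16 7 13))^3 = (0 5 16 6)(1 4 11 9 7 14 13) = [5, 4, 2, 3, 11, 16, 0, 14, 8, 7, 10, 9, 12, 1, 13, 15, 6]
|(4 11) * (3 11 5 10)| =5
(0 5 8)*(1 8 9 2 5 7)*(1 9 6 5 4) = [7, 8, 4, 3, 1, 6, 5, 9, 0, 2] = (0 7 9 2 4 1 8)(5 6)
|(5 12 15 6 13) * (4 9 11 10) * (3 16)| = 20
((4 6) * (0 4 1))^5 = (0 4 6 1) = [4, 0, 2, 3, 6, 5, 1]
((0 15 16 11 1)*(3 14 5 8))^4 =(0 1 11 16 15) =[1, 11, 2, 3, 4, 5, 6, 7, 8, 9, 10, 16, 12, 13, 14, 0, 15]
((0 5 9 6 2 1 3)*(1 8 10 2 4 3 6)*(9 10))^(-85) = (0 9)(1 5)(2 4)(3 8)(6 10) = [9, 5, 4, 8, 2, 1, 10, 7, 3, 0, 6]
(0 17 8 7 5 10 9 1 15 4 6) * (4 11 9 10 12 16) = [17, 15, 2, 3, 6, 12, 0, 5, 7, 1, 10, 9, 16, 13, 14, 11, 4, 8] = (0 17 8 7 5 12 16 4 6)(1 15 11 9)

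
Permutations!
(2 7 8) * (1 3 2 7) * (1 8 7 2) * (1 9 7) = (1 3 9 7)(2 8) = [0, 3, 8, 9, 4, 5, 6, 1, 2, 7]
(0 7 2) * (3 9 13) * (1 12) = (0 7 2)(1 12)(3 9 13) = [7, 12, 0, 9, 4, 5, 6, 2, 8, 13, 10, 11, 1, 3]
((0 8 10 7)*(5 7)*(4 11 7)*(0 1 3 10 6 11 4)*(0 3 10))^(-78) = (0 11 10)(1 3 6)(5 8 7) = [11, 3, 2, 6, 4, 8, 1, 5, 7, 9, 0, 10]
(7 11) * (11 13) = (7 13 11) = [0, 1, 2, 3, 4, 5, 6, 13, 8, 9, 10, 7, 12, 11]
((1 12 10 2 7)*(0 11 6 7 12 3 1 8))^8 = (0 7 11 8 6)(2 10 12) = [7, 1, 10, 3, 4, 5, 0, 11, 6, 9, 12, 8, 2]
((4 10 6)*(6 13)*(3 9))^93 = (3 9)(4 10 13 6) = [0, 1, 2, 9, 10, 5, 4, 7, 8, 3, 13, 11, 12, 6]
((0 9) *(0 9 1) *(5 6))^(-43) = (9)(0 1)(5 6) = [1, 0, 2, 3, 4, 6, 5, 7, 8, 9]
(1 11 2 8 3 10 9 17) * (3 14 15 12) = (1 11 2 8 14 15 12 3 10 9 17) = [0, 11, 8, 10, 4, 5, 6, 7, 14, 17, 9, 2, 3, 13, 15, 12, 16, 1]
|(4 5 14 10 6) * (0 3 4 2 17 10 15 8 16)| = 8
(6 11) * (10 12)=(6 11)(10 12)=[0, 1, 2, 3, 4, 5, 11, 7, 8, 9, 12, 6, 10]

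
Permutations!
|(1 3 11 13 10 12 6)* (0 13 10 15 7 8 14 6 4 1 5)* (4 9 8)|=15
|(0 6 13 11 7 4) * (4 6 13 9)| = 7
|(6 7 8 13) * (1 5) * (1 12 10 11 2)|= 12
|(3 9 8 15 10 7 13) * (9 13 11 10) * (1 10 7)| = 6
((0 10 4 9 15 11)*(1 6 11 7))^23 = (0 7 10 1 4 6 9 11 15) = [7, 4, 2, 3, 6, 5, 9, 10, 8, 11, 1, 15, 12, 13, 14, 0]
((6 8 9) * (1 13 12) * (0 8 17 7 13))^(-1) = (0 1 12 13 7 17 6 9 8) = [1, 12, 2, 3, 4, 5, 9, 17, 0, 8, 10, 11, 13, 7, 14, 15, 16, 6]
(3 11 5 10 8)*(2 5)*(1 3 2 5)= (1 3 11 5 10 8 2)= [0, 3, 1, 11, 4, 10, 6, 7, 2, 9, 8, 5]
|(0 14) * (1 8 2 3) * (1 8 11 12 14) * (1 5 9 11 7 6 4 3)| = 42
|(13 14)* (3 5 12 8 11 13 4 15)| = |(3 5 12 8 11 13 14 4 15)| = 9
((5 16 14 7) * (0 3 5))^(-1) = (0 7 14 16 5 3) = [7, 1, 2, 0, 4, 3, 6, 14, 8, 9, 10, 11, 12, 13, 16, 15, 5]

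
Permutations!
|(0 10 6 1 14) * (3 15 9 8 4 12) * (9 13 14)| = 12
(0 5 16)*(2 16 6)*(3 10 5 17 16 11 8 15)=[17, 1, 11, 10, 4, 6, 2, 7, 15, 9, 5, 8, 12, 13, 14, 3, 0, 16]=(0 17 16)(2 11 8 15 3 10 5 6)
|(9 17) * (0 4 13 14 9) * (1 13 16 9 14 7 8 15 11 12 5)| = 40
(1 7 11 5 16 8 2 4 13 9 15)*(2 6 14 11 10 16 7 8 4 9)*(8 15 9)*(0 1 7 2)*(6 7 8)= [1, 15, 6, 3, 13, 2, 14, 10, 7, 9, 16, 5, 12, 0, 11, 8, 4]= (0 1 15 8 7 10 16 4 13)(2 6 14 11 5)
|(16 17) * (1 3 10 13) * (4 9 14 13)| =|(1 3 10 4 9 14 13)(16 17)| =14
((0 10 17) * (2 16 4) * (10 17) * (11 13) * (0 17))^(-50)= (17)(2 16 4)= [0, 1, 16, 3, 2, 5, 6, 7, 8, 9, 10, 11, 12, 13, 14, 15, 4, 17]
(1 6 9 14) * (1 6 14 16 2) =[0, 14, 1, 3, 4, 5, 9, 7, 8, 16, 10, 11, 12, 13, 6, 15, 2] =(1 14 6 9 16 2)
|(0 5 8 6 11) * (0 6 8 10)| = |(0 5 10)(6 11)| = 6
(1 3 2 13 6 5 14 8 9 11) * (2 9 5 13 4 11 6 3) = (1 2 4 11)(3 9 6 13)(5 14 8) = [0, 2, 4, 9, 11, 14, 13, 7, 5, 6, 10, 1, 12, 3, 8]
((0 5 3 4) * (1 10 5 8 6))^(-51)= [5, 0, 2, 1, 10, 6, 4, 7, 3, 9, 8]= (0 5 6 4 10 8 3 1)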